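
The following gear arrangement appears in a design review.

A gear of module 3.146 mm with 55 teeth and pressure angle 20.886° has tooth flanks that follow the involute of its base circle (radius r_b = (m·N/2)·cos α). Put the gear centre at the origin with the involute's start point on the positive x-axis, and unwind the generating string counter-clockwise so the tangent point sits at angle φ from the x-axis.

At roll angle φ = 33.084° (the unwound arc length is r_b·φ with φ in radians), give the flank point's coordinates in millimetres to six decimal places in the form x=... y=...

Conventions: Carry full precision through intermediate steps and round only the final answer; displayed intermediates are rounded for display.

recognized (one wheel, involute flank): single-mesh tooth geometry, m = 3.146, N = 55
pitch radius r_p = m·N/2 = 3.146·55/2 = 86.515000
base radius r_b = r_p·cos α = 86.515000·cos 20.886° = 80.830239
roll angle φ = 33.084° = 0.57742473 rad
x = r_b·(cos φ + φ·sin φ) = 93.202832
y = r_b·(sin φ − φ·cos φ) = 5.016362

x=93.202832 y=5.016362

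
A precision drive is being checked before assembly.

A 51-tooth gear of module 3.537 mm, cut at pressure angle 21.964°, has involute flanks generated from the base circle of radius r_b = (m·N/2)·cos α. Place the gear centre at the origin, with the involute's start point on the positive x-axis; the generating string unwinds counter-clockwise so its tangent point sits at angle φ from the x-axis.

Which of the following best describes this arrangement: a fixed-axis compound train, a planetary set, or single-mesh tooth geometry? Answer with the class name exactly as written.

recognized (one wheel, involute flank): single-mesh tooth geometry, m = 3.537, N = 51
classification: single-mesh tooth geometry

single-mesh tooth geometry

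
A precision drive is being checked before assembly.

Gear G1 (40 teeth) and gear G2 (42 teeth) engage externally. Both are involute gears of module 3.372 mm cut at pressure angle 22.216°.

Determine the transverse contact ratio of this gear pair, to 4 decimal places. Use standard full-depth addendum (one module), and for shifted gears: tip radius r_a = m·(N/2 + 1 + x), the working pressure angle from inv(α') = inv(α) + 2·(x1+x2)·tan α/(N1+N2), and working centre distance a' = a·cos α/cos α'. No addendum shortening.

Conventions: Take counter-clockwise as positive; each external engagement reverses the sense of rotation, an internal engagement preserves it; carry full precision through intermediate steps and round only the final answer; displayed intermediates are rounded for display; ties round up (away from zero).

1.6176

recognized (one external pair, fixed centres): single-mesh tooth geometry, m = 3.372, N1 = 40, N2 = 42
base radii: r_b1 = 62.433594, r_b2 = 65.555274
tip radii: r_a1 = 70.812000, r_a2 = 74.184000
no profile shift: α' = α, a' = a
action lengths: √(r_a1²−r_b1²) = 33.412358, √(r_a2²−r_b2²) = 34.724227
base pitch p_b = π·m·cos α = 9.807046
CR = (33.412358 + 34.724227 − 138.252000·sin 22.21600°)/9.807046 = 1.617571
contact ratio ≈ 1.6176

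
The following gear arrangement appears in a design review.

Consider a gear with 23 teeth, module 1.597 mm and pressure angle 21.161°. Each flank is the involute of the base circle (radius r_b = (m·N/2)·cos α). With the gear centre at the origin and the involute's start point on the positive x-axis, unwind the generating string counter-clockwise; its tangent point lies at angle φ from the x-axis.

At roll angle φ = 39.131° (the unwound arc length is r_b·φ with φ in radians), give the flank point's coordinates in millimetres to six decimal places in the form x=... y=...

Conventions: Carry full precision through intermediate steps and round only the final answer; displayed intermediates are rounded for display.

topology: single-mesh involute geometry — m = 1.597, N = 23
pitch radius r_p = m·N/2 = 1.597·23/2 = 18.365500
base radius r_b = r_p·cos α = 18.365500·cos 21.161° = 17.127109
roll angle φ = 39.131° = 0.68296479 rad
x = r_b·(cos φ + φ·sin φ) = 20.667645
y = r_b·(sin φ − φ·cos φ) = 1.735256

x=20.667645 y=1.735256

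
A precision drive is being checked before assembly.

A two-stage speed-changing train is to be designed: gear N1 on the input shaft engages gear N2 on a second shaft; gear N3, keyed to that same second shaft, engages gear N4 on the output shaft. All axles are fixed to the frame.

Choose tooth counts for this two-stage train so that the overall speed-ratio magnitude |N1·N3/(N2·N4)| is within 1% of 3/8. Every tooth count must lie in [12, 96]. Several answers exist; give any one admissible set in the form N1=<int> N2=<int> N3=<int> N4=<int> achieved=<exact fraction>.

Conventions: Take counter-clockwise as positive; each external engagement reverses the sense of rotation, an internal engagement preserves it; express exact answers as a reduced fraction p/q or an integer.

N1=12 N2=16 N3=12 N4=24 achieved=3/8

design class (target 3/8): fixed-axis compound train
target = 3/8 in lowest terms: an exact hit needs N1·N3 = k·3 and N2·N4 = k·8 for one integer k, every count in [12, 96]; additionally prefer no 1:1 stage (N1 ≠ N2, N3 ≠ N4)
k = 1…47: no 1:1-free in-range split of k·3 and k·8 into factor pairs; take k = 48
k = 48: N1·N3 = 144 = 12·12, N2·N4 = 384 = 16·24
achieved = 12·12/(16·24) = 3/8; |achieved − target| = 0 ≤ 3/800 ✓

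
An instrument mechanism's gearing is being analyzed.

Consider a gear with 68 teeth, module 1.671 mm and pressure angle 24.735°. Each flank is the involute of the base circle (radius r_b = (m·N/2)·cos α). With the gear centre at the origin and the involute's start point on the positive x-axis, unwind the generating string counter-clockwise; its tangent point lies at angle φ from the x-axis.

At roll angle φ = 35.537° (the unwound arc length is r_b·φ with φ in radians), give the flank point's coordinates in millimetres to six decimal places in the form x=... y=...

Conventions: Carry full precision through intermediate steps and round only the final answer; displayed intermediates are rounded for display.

x=60.592522 y=3.948347

class = single-mesh tooth geometry [base-circle involute, m = 1.671, 68T]
pitch radius r_p = m·N/2 = 1.671·68/2 = 56.814000
base radius r_b = r_p·cos α = 56.814000·cos 24.735° = 51.601472
roll angle φ = 35.537° = 0.62023766 rad
x = r_b·(cos φ + φ·sin φ) = 60.592522
y = r_b·(sin φ − φ·cos φ) = 3.948347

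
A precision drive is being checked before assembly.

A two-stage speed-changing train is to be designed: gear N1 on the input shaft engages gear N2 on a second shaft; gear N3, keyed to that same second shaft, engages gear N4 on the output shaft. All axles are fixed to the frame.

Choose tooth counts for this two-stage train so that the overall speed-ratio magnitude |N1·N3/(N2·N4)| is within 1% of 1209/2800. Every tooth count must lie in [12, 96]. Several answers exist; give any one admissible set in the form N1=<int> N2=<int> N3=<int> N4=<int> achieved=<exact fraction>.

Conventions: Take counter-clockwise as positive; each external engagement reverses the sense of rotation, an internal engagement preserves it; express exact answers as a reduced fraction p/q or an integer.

N1=13 N2=35 N3=93 N4=80 achieved=1209/2800

2-stage fixed-axis compound train for ratio 1209/2800
target = 1209/2800 in lowest terms: an exact hit needs N1·N3 = k·1209 and N2·N4 = k·2800 for one integer k, every count in [12, 96]; additionally prefer no 1:1 stage (N1 ≠ N2, N3 ≠ N4)
k = 1: N1·N3 = 1209 = 13·93, N2·N4 = 2800 = 35·80
achieved = 13·93/(35·80) = 1209/2800; |achieved − target| = 0 ≤ 1209/280000 ✓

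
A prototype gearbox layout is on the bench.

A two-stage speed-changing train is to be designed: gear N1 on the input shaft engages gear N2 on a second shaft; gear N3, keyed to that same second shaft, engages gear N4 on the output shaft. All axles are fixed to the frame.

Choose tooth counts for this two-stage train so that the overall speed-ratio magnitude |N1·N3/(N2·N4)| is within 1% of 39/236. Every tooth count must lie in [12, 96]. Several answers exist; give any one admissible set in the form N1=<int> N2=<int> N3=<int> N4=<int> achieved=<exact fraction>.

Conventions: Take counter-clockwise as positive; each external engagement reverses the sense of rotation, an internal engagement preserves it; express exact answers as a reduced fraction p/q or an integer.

design class (target 39/236): fixed-axis compound train
target = 39/236 in lowest terms: an exact hit needs N1·N3 = k·39 and N2·N4 = k·236 for one integer k, every count in [12, 96]; additionally prefer no 1:1 stage (N1 ≠ N2, N3 ≠ N4)
k = 1…3: no 1:1-free in-range split of k·39 and k·236 into factor pairs; take k = 4
k = 4: N1·N3 = 156 = 12·13, N2·N4 = 944 = 16·59
achieved = 12·13/(16·59) = 39/236; |achieved − target| = 0 ≤ 39/23600 ✓

N1=12 N2=16 N3=13 N4=59 achieved=39/236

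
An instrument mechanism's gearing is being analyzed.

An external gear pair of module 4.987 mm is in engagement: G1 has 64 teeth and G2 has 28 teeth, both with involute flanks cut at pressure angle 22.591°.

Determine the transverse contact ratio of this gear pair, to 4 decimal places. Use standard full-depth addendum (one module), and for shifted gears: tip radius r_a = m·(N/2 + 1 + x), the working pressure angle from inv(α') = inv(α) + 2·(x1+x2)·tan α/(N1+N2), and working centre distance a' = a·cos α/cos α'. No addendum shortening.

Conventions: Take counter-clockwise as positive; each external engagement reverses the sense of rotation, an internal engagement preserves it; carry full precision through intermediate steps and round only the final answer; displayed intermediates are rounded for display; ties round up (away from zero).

class = single-mesh tooth geometry [involute pair 64T × 28T, m = 4.987]
base radii: r_b1 = 147.339211, r_b2 = 64.460905
tip radii: r_a1 = 164.571000, r_a2 = 74.805000
no profile shift: α' = α, a' = a
action lengths: √(r_a1²−r_b1²) = 73.312830, √(r_a2²−r_b2²) = 37.954971
base pitch p_b = π·m·cos α = 14.464993
CR = (73.312830 + 37.954971 − 229.402000·sin 22.59100°)/14.464993 = 1.599928
contact ratio ≈ 1.5999

1.5999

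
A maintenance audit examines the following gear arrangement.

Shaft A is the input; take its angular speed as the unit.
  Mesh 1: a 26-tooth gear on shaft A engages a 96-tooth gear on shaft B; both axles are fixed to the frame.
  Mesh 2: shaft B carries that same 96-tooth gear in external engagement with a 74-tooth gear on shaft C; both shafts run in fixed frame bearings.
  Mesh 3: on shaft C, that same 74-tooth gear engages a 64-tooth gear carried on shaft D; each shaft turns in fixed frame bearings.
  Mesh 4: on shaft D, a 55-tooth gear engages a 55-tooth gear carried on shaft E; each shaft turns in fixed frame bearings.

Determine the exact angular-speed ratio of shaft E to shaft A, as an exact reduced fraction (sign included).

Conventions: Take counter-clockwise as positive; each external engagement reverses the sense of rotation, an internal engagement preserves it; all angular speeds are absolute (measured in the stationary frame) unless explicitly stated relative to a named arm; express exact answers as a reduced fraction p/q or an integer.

13/32

class = fixed-axis compound train [4 meshes; 4 ratios multiply, 4 sense flips]
mesh 1 [26T→96T]: running ratio 13/48, sense −
mesh 2 [96T→74T]: running ratio 13/37, sense +
mesh 3 [74T→64T]: running ratio 13/32, sense −
mesh 4 [55T→55T]: running ratio 13/32, sense +
ω_out/ω_in = 13/32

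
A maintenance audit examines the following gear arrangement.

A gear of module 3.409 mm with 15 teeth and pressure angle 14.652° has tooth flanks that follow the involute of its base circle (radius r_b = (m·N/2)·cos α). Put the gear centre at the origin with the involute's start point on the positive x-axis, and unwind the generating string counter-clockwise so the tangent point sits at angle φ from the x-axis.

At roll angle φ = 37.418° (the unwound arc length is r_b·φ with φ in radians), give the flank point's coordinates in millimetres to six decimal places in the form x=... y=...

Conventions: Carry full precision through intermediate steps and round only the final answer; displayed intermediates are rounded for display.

x=29.461719 y=2.200118

recognized (one wheel, involute flank): single-mesh tooth geometry, m = 3.409, N = 15
pitch radius r_p = m·N/2 = 3.409·15/2 = 25.567500
base radius r_b = r_p·cos α = 25.567500·cos 14.652° = 24.736045
roll angle φ = 37.418° = 0.65306730 rad
x = r_b·(cos φ + φ·sin φ) = 29.461719
y = r_b·(sin φ − φ·cos φ) = 2.200118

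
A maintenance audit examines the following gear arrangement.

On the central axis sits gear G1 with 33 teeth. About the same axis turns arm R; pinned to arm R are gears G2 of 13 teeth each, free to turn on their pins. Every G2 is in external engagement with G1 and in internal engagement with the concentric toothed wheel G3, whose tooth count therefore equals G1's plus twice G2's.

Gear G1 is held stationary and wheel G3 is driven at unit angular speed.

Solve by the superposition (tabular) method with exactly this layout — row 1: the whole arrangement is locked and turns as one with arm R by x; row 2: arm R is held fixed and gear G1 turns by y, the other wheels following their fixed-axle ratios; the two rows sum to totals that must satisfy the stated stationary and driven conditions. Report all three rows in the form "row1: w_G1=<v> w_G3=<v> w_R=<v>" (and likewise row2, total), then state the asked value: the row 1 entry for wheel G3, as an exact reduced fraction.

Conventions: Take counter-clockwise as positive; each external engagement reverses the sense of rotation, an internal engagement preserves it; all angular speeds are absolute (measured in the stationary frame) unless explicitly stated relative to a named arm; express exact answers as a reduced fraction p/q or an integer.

recognized (axles ride arm R): planetary set, 33/13/59 teeth
row 1: whole set turns with the arm by x
superposition row 2 [arm held]: sun y, ring −(33/59)·y, arm 0
boundary: total ω_sun = x + y = 0 and total ω_ring = x − (33/59)·y = 1  ⇒  y = -59/92, x = 59/92
row 2 ring = −(33/59)·(-59/92) = 33/92
totals (row 1 + row 2): sun 59/92 + (-59/92) = 0, ring 59/92 + 33/92 = 1, arm 59/92 + 0 = 59/92
asked cell (row1, ring) = 59/92

row1: w_G1=59/92 w_G3=59/92 w_R=59/92
row2: w_G1=-59/92 w_G3=33/92 w_R=0
total: w_G1=0 w_G3=1 w_R=59/92
asked value: 59/92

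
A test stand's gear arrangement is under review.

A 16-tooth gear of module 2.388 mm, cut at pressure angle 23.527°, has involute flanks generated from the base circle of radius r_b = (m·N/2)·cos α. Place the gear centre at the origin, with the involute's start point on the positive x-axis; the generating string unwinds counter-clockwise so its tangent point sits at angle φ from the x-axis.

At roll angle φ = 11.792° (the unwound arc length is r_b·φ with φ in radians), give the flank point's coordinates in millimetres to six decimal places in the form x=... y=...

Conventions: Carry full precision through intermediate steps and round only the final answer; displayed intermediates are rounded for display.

x=17.882970 y=0.050683

class = single-mesh tooth geometry [base-circle involute, m = 2.388, 16T]
pitch radius r_p = m·N/2 = 2.388·16/2 = 19.104000
base radius r_b = r_p·cos α = 19.104000·cos 23.527° = 17.515924
roll angle φ = 11.792° = 0.20580923 rad
x = r_b·(cos φ + φ·sin φ) = 17.882970
y = r_b·(sin φ − φ·cos φ) = 0.050683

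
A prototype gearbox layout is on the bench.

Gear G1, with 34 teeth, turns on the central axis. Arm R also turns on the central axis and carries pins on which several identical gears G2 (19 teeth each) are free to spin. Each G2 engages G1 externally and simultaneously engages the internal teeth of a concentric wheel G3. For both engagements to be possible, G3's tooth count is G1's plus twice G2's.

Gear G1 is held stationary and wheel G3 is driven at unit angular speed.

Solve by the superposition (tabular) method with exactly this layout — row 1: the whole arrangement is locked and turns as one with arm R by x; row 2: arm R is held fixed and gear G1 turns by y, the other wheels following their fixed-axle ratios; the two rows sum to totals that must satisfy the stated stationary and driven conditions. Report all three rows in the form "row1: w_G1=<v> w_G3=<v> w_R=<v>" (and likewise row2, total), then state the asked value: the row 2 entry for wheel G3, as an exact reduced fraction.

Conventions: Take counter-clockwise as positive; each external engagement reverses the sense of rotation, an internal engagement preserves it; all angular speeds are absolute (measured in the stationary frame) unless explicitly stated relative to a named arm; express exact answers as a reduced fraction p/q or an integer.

row1: w_G1=36/53 w_G3=36/53 w_R=36/53
row2: w_G1=-36/53 w_G3=17/53 w_R=0
total: w_G1=0 w_G3=1 w_R=36/53
asked value: 17/53

recognized (axles ride arm R): planetary set, 34/19/72 teeth
row 1 — lock + rotate with arm: ω_sun = ω_ring = ω_arm = x
superposition row 2 [arm held]: sun y, ring −(34/72)·y, arm 0
boundary: total ω_sun = x + y = 0 and total ω_ring = x − (34/72)·y = 1  ⇒  y = -36/53, x = 36/53
row 2 ring = −(34/72)·(-36/53) = 17/53
totals (row 1 + row 2): sun 36/53 + (-36/53) = 0, ring 36/53 + 17/53 = 1, arm 36/53 + 0 = 36/53
asked cell (row2, ring) = 17/53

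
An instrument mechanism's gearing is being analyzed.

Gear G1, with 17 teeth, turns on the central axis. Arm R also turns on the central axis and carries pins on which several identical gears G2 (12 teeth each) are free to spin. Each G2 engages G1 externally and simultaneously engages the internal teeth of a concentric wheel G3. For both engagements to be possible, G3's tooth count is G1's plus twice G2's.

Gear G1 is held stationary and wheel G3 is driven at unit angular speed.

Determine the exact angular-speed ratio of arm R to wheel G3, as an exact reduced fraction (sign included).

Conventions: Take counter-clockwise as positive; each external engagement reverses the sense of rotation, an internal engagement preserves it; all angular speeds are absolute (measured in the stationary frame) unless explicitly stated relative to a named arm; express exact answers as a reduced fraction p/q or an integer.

41/58

planetary set (17T centre, 12T on arm, 41T internal) — Willis relation
ring teeth: 17 + 2·12 = 41
17(ω_sun−ω_arm) = −41(ω_ring−ω_arm),  ω_sun = 0, ω_ring = 1
17(0−ω_arm) = −41(1−ω_arm)  ⇒  58·ω_arm = 41  ⇒  ω_arm = 41/58
ω_out/ω_in = 41/58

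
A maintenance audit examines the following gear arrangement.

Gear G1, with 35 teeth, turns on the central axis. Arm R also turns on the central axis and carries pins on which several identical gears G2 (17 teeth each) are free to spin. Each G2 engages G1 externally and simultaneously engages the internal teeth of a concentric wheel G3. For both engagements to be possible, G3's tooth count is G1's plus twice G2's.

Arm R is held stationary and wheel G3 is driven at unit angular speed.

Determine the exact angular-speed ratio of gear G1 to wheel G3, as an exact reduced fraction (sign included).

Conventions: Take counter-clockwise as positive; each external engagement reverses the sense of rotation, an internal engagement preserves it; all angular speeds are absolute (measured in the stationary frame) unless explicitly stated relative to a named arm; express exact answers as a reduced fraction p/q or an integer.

-69/35

class = planetary set [G3 = 35+2·17 = 69; Willis about the carrier]
ring teeth: 35 + 2·17 = 69
35(ω_sun−ω_arm) = −69(ω_ring−ω_arm),  ω_arm = 0, ω_ring = 1
ω_sun = 0 − (69/35)(1−0) = -69/35
ω_out/ω_in = -69/35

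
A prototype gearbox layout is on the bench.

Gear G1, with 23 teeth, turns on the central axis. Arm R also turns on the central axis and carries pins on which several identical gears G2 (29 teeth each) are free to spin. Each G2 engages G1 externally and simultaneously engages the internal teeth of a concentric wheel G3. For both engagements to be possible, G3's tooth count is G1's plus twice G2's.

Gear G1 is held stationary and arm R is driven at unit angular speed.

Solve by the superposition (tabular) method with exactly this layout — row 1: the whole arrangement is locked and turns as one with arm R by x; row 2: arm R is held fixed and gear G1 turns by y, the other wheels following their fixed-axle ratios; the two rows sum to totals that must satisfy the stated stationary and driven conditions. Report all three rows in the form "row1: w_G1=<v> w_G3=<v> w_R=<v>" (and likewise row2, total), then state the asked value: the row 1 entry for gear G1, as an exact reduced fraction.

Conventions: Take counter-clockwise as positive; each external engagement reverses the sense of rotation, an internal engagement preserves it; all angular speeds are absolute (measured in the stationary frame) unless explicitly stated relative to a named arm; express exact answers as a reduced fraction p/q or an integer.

row1: w_G1=1 w_G3=1 w_R=1
row2: w_G1=-1 w_G3=23/81 w_R=0
total: w_G1=0 w_G3=104/81 w_R=1
asked value: 1

planetary set (23T centre, 29T on arm, 81T internal) — Willis relation
superposition row 1 [locked train]: every member turns x
superposition row 2 [arm held]: sun y, ring −(23/81)·y, arm 0
boundary: total ω_sun = x + y = 0 and total ω_arm = x = 1  ⇒  y = -1, x = 1
row 2 ring = −(23/81)·(-1) = 23/81
totals (row 1 + row 2): sun 1 + (-1) = 0, ring 1 + 23/81 = 104/81, arm 1 + 0 = 1
asked cell (row1, sun) = 1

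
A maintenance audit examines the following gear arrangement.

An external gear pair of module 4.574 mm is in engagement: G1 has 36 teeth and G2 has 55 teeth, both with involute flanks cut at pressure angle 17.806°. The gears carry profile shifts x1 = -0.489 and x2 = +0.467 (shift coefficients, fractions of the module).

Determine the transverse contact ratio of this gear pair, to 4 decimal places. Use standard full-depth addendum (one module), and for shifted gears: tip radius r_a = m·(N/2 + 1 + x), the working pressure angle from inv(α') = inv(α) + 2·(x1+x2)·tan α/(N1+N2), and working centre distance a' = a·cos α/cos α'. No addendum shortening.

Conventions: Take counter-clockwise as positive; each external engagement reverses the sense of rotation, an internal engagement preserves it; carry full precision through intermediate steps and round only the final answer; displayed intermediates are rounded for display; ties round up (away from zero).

1.8545

topology: single-mesh involute geometry — m = 4.574, 36T/55T pair
base radii: r_b1 = 78.388081, r_b2 = 119.759568
tip radii: r_a1 = 84.669314, r_a2 = 132.495058
inv(α') = inv(17.806°) + 2·(-0.489+0.467)·tan α/(36+55) = 0.01025177  ⇒  α' = 17.71930°
a' = a·cos α / cos α' = 208.1170·cos 17.806°/cos 17.71930° = 208.016135
action lengths: √(r_a1²−r_b1²) = 32.003148, √(r_a2²−r_b2²) = 56.679681
base pitch p_b = π·m·cos α = 13.681301
CR = (32.003148 + 56.679681 − 208.016135·sin 17.71930°)/13.681301 = 1.854525
contact ratio ≈ 1.8545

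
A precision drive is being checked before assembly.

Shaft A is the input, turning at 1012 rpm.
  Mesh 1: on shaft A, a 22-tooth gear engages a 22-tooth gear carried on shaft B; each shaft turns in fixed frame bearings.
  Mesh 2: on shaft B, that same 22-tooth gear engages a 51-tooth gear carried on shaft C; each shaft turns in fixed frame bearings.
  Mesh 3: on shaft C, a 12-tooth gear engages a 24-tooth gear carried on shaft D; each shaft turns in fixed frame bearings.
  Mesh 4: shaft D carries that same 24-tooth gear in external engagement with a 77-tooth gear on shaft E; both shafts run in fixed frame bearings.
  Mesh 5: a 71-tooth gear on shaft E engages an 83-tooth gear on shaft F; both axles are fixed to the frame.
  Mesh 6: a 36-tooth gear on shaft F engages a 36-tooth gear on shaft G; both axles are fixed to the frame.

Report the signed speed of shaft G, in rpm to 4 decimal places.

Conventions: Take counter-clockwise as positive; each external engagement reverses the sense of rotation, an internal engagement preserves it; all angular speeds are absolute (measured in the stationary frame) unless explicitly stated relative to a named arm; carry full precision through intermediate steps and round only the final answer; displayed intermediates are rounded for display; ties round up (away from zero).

recognized (7 fixed axles, 6 meshes): fixed-axis compound train
mesh 1 [22T→22T]: ω = 1012.0000×22/22 = 1012.0000 rpm, sense flips to −
mesh 2 [22T→51T]: ω = 1012.0000×22/51 = 436.5490 rpm, sense flips to +
mesh 3 [12T→24T]: ω = 436.5490×12/24 = 218.2745 rpm, sense flips to −
mesh 4 [24T→77T]: ω = 218.2745×24/77 = 68.0336 rpm, sense flips to +
mesh 5 [71T→83T]: ω = 68.0336×71/83 = 58.1974 rpm, sense flips to −
mesh 6 [36T→36T]: ω = 58.1974×36/36 = 58.1974 rpm, sense flips to +
signed output speed = +58.1974 rpm

+58.1974 rpm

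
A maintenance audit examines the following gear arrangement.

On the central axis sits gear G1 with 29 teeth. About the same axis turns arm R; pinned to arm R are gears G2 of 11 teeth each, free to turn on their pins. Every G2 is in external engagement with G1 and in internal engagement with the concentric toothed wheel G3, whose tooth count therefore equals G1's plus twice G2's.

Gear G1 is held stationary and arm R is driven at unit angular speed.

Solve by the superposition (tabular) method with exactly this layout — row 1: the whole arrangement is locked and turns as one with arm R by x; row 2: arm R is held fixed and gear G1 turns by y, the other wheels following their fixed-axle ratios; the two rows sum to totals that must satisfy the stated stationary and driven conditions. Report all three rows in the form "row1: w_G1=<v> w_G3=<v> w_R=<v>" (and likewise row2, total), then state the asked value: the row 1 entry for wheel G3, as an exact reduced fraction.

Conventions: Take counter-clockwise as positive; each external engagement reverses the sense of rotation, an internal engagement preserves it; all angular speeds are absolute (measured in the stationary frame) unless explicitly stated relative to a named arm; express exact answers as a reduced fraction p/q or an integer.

row1: w_G1=1 w_G3=1 w_R=1
row2: w_G1=-1 w_G3=29/51 w_R=0
total: w_G1=0 w_G3=80/51 w_R=1
asked value: 1

class = planetary set [G3 = 29+2·11 = 51; Willis about the carrier]
row 1 — lock + rotate with arm: ω_sun = ω_ring = ω_arm = x
row 2 (arm held, sun turns y): ω_ring = −(29/51)·y, ω_arm = 0
boundary: total ω_sun = x + y = 0 and total ω_arm = x = 1  ⇒  y = -1, x = 1
row 2 ring = −(29/51)·(-1) = 29/51
totals (row 1 + row 2): sun 1 + (-1) = 0, ring 1 + 29/51 = 80/51, arm 1 + 0 = 1
asked cell (row1, ring) = 1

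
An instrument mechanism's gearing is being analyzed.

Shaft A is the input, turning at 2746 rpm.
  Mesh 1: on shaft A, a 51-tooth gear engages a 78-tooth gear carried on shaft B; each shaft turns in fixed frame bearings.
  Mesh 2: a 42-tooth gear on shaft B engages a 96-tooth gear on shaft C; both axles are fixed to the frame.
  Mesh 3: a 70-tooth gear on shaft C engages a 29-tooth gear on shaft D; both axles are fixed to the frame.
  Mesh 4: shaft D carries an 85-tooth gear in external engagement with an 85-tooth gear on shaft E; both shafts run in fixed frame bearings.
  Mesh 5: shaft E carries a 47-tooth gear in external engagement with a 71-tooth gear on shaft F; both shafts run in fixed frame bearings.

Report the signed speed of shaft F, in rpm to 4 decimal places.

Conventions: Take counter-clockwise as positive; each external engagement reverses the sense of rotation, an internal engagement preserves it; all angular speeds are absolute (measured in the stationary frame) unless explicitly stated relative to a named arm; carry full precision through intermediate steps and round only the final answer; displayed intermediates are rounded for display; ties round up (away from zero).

-1255.1445 rpm

topology: fixed-axis compound train — 5 meshes, A→F
mesh 1 [51T→78T]: ω = 2746.0000×51/78 = 1795.4615 rpm, sense flips to −
mesh 2 [42T→96T]: ω = 1795.4615×42/96 = 785.5144 rpm, sense flips to +
mesh 3 [70T→29T]: ω = 785.5144×70/29 = 1896.0693 rpm, sense flips to −
mesh 4 [85T→85T]: ω = 1896.0693×85/85 = 1896.0693 rpm, sense flips to +
mesh 5 [47T→71T]: ω = 1896.0693×47/71 = 1255.1445 rpm, sense flips to −
signed output speed = -1255.1445 rpm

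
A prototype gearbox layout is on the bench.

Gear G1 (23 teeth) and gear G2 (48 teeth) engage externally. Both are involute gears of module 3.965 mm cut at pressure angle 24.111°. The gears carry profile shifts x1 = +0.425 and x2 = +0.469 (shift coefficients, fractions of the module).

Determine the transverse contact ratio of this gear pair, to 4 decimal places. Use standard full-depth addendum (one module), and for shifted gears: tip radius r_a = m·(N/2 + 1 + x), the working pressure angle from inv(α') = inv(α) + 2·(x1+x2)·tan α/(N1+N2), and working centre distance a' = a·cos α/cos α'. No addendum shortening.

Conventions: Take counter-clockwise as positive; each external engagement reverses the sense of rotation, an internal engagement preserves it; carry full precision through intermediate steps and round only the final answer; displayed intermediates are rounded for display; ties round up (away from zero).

single-mesh involute tooth geometry (23T engaging 48T at module 3.965)
base radii: r_b1 = 41.619381, r_b2 = 86.857839
tip radii: r_a1 = 51.247625, r_a2 = 100.984585
inv(α') = inv(24.111°) + 2·(+0.425+0.469)·tan α/(23+48) = 0.03800645  ⇒  α' = 26.93802°
a' = a·cos α / cos α' = 140.7575·cos 24.111°/cos 26.93802° = 144.114003
action lengths: √(r_a1²−r_b1²) = 29.902277, √(r_a2²−r_b2²) = 51.513127
base pitch p_b = π·m·cos α = 11.369665
CR = (29.902277 + 51.513127 − 144.114003·sin 26.93802°)/11.369665 = 1.418508
contact ratio ≈ 1.4185

1.4185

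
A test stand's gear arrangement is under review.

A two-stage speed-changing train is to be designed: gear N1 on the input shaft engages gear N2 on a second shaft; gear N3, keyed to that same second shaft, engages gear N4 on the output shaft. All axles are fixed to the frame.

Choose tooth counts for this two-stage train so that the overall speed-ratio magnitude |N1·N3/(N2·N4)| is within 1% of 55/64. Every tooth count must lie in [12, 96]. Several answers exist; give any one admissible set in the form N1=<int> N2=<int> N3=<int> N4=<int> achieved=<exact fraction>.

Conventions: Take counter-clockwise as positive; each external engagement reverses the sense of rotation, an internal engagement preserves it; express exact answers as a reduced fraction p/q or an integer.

N1=15 N2=12 N3=22 N4=32 achieved=55/64

design class (target 55/64): fixed-axis compound train
target = 55/64 in lowest terms: an exact hit needs N1·N3 = k·55 and N2·N4 = k·64 for one integer k, every count in [12, 96]; additionally prefer no 1:1 stage (N1 ≠ N2, N3 ≠ N4)
k = 1…5: no 1:1-free in-range split of k·55 and k·64 into factor pairs; take k = 6
k = 6: N1·N3 = 330 = 15·22, N2·N4 = 384 = 12·32
achieved = 15·22/(12·32) = 55/64; |achieved − target| = 0 ≤ 11/1280 ✓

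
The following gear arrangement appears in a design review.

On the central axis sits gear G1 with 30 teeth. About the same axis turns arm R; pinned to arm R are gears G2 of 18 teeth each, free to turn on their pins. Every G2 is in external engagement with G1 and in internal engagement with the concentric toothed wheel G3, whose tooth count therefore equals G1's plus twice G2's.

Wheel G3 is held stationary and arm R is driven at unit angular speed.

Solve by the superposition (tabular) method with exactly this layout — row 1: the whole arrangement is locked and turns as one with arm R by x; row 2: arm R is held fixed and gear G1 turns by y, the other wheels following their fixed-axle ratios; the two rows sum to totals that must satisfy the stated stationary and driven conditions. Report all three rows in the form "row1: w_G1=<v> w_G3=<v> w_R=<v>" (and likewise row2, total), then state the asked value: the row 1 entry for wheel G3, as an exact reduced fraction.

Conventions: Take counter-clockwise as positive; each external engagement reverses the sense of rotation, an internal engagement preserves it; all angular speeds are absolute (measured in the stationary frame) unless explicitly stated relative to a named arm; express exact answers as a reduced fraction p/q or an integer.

row1: w_G1=1 w_G3=1 w_R=1
row2: w_G1=11/5 w_G3=-1 w_R=0
total: w_G1=16/5 w_G3=0 w_R=1
asked value: 1

topology: planetary set — G1 30T / G2 18T / G3 66T, arm = carrier (Willis)
row 1: whole set turns with the arm by x
row 2 (arm held, sun turns y): ω_ring = −(30/66)·y, ω_arm = 0
boundary: total ω_ring = x − (30/66)·y = 0 and total ω_arm = x = 1  ⇒  y = 11/5, x = 1
row 2 ring = −(30/66)·11/5 = -1
totals (row 1 + row 2): sun 1 + 11/5 = 16/5, ring 1 + (-1) = 0, arm 1 + 0 = 1
asked cell (row1, ring) = 1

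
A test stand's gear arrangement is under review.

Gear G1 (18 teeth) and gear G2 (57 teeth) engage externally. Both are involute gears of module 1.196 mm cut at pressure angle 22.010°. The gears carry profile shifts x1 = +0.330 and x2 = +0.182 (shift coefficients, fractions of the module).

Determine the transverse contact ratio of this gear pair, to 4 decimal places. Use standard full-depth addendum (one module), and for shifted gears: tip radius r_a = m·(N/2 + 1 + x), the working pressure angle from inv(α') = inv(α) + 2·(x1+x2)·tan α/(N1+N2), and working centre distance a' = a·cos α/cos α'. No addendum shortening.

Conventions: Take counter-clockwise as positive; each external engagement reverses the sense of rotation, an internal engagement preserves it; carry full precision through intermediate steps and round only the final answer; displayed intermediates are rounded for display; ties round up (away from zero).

1.4734

single-mesh involute tooth geometry (18T engaging 57T at module 1.196)
base radii: r_b1 = 9.979503, r_b2 = 31.601760
tip radii: r_a1 = 12.354680, r_a2 = 35.499672
inv(α') = inv(22.010°) + 2·(+0.330+0.182)·tan α/(18+57) = 0.02560137  ⇒  α' = 23.78148°
a' = a·cos α / cos α' = 44.8500·cos 22.010°/cos 23.78148° = 45.439531
action lengths: √(r_a1²−r_b1²) = 7.283381, √(r_a2²−r_b2²) = 16.172677
base pitch p_b = π·m·cos α = 3.483504
CR = (7.283381 + 16.172677 − 45.439531·sin 23.78148°)/3.483504 = 1.473398
contact ratio ≈ 1.4734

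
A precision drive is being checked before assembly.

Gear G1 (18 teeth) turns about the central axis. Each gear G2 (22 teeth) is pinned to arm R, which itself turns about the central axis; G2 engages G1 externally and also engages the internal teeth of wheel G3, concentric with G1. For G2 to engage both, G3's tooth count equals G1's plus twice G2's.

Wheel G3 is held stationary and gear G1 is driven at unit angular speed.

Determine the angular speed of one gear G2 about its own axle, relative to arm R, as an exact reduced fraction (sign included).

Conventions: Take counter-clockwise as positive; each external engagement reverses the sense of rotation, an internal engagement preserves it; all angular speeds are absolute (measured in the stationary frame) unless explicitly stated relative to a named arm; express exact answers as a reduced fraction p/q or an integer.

-279/440

recognized (axles ride arm R): planetary set, 18/22/62 teeth
ring teeth: 18 + 2·22 = 62
18(ω_sun−ω_arm) = −62(ω_ring−ω_arm),  ω_ring = 0, ω_sun = 1
18(1−ω_arm) = −62(0−ω_arm)  ⇒  80·ω_arm = 18  ⇒  ω_arm = 9/40
sun–planet mesh: 18·(1−9/40) = −22·(ω_p−ω_arm)  ⇒  ω_p−ω_arm = -279/440
exact speed ratio = -279/440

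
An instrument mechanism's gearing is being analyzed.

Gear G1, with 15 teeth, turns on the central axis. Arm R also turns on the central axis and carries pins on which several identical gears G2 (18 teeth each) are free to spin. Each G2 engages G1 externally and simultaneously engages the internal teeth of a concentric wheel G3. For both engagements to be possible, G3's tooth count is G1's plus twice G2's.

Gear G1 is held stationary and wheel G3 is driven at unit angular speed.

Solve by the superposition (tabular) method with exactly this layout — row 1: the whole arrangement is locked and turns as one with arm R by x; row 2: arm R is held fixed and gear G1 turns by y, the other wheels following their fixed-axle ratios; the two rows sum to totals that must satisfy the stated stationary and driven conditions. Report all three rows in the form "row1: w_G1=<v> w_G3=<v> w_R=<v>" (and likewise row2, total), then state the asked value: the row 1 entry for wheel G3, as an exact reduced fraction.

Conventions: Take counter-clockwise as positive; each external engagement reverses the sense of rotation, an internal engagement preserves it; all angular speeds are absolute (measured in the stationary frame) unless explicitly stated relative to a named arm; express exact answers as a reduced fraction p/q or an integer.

row1: w_G1=17/22 w_G3=17/22 w_R=17/22
row2: w_G1=-17/22 w_G3=5/22 w_R=0
total: w_G1=0 w_G3=1 w_R=17/22
asked value: 17/22

class = planetary set [G3 = 15+2·18 = 51; Willis about the carrier]
row 1: whole set turns with the arm by x
row 2 — arm fixed, fixed-axis ratios: sun y, ring −(15/51)·y, arm 0
boundary: total ω_sun = x + y = 0 and total ω_ring = x − (15/51)·y = 1  ⇒  y = -17/22, x = 17/22
row 2 ring = −(15/51)·(-17/22) = 5/22
totals (row 1 + row 2): sun 17/22 + (-17/22) = 0, ring 17/22 + 5/22 = 1, arm 17/22 + 0 = 17/22
asked cell (row1, ring) = 17/22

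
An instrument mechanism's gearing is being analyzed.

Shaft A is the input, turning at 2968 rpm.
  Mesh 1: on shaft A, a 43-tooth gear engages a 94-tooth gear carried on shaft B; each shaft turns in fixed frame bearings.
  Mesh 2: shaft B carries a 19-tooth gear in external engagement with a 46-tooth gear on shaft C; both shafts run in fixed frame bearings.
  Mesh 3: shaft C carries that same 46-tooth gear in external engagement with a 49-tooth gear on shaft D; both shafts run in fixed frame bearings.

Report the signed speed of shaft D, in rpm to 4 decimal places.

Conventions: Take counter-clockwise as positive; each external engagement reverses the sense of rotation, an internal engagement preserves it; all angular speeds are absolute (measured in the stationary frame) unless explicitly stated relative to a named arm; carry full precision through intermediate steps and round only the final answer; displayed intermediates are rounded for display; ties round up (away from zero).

3-mesh fixed-axis compound train (all bearings frame-fixed)
mesh 1 [43T→94T]: ω = 2968.0000×43/94 = 1357.7021 rpm, sense flips to −
mesh 2 [19T→46T]: ω = 1357.7021×19/46 = 560.7900 rpm, sense flips to +
mesh 3 [46T→49T]: ω = 560.7900×46/49 = 526.4559 rpm, sense flips to −
signed output speed = -526.4559 rpm

-526.4559 rpm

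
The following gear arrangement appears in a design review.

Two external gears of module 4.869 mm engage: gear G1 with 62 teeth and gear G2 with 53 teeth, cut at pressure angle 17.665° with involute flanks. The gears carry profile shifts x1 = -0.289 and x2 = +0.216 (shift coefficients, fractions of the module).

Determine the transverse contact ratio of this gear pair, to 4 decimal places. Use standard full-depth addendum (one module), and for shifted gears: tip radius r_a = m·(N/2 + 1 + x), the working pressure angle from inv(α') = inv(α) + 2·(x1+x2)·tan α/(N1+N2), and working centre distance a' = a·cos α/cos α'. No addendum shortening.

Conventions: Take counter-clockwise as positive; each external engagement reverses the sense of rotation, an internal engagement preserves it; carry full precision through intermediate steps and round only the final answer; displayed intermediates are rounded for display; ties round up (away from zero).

topology: single-mesh involute geometry — m = 4.869, 62T/53T pair
base radii: r_b1 = 143.821777, r_b2 = 122.944423
tip radii: r_a1 = 154.400859, r_a2 = 134.949204
inv(α') = inv(17.665°) + 2·(-0.289+0.216)·tan α/(62+53) = 0.00975103  ⇒  α' = 17.43337°
a' = a·cos α / cos α' = 279.9675·cos 17.665°/cos 17.43337° = 279.609797
action lengths: √(r_a1²−r_b1²) = 56.168689, √(r_a2²−r_b2²) = 55.641321
base pitch p_b = π·m·cos α = 14.575143
CR = (56.168689 + 55.641321 − 279.609797·sin 17.43337°)/14.575143 = 1.923816
contact ratio ≈ 1.9238

1.9238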